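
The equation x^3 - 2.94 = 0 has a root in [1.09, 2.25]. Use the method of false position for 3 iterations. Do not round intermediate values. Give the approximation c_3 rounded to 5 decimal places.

1.40575

f(1.090000) = -1.644971, f(2.250000) = 8.450625
step 1: c = 1.279010, f(c) = -0.847711 < 0 → new bracket [1.279010, 2.250000]
step 2: c = 1.367533, f(c) = -0.382512 < 0 → new bracket [1.367533, 2.250000]
step 3: c = 1.405748, f(c) = -0.162065 < 0 → new bracket [1.405748, 2.250000]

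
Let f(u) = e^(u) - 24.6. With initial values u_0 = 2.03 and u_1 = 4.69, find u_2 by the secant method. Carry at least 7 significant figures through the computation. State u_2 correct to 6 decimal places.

2.476295

f(u_0) = -16.985914, f(u_1) = 84.253180
u_2 = 4.690000 - (84.253180)·(4.690000 - 2.030000)/(84.253180 - (-16.985914)) = 2.476295; f(u_2) = -12.702893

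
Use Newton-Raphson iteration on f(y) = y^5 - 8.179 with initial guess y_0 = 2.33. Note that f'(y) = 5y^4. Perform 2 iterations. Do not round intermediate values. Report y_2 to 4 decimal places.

1.6561

y_0 = 2.330000: f = 60.492986, f' = 147.364776 → y_1 = 2.330000 - (60.492986)/(147.364776) = 1.919502
y_1 = 1.919502: f = 17.879088, f' = 67.877218 → y_2 = 1.919502 - (17.879088)/(67.877218) = 1.656098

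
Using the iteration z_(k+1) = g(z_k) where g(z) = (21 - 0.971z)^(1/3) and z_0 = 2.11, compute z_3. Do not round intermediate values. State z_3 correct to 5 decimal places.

2.64173

z_1 = g(2.110000) = 2.666115
z_2 = g(2.666115) = 2.640548
z_3 = g(2.640548) = 2.641734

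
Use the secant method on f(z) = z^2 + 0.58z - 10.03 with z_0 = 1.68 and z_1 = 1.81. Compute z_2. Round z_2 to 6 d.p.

f(z_0) = -6.233200, f(z_1) = -5.704100
z_2 = 1.810000 - (-5.704100)·(1.810000 - 1.680000)/(-5.704100 - (-6.233200)) = 3.211499; f(z_2) = 2.146394

3.211499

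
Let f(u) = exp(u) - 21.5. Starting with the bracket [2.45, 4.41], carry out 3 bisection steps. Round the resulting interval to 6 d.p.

[2.940000, 3.185000]

f(2.450000) = -9.911653, f(4.410000) = 60.769464 (opposite signs)
step 1: m = 3.430000, f(m) = 9.376643 > 0 → root in [2.450000, 3.430000]
step 2: m = 2.940000, f(m) = -2.584154 < 0 → root in [2.940000, 3.430000]
step 3: m = 3.185000, f(m) = 2.667288 > 0 → root in [2.940000, 3.185000]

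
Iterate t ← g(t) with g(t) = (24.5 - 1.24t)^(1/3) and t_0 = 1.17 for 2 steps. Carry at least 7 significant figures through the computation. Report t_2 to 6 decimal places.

t_1 = g(1.170000) = 2.845893
t_2 = g(2.845893) = 2.757658

2.757658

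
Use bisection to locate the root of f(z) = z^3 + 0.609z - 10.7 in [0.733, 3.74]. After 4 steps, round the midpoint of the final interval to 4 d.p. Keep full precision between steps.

2.1425

f(0.733000) = -9.859770, f(3.740000) = 43.891284 (opposite signs)
step 1: m = 2.236500, f(m) = 1.848850 > 0 → root in [0.733000, 2.236500]
step 2: m = 1.484750, f(m) = -6.522682 < 0 → root in [1.484750, 2.236500]
step 3: m = 1.860625, f(m) = -3.125534 < 0 → root in [1.860625, 2.236500]
step 4: m = 2.048563, f(m) = -0.855411 < 0 → root in [2.048563, 2.236500]
Midpoint of [2.048563, 2.236500] = 2.142531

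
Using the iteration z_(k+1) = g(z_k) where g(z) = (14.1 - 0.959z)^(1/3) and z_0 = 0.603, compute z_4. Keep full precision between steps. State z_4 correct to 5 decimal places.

z_1 = g(0.603000) = 2.382378
z_2 = g(2.382378) = 2.277622
z_3 = g(2.277622) = 2.284059
z_4 = g(2.284059) = 2.283664

2.28366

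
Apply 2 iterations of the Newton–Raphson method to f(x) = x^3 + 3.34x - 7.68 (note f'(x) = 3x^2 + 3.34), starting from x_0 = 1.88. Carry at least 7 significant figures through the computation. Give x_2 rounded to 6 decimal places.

Newton update: x ← x − f(x)/f'(x).
x_0 = 1.880000: f = 5.243872, f' = 13.943200 → x_1 = 1.880000 - (5.243872)/(13.943200) = 1.503912
x_1 = 1.503912: f = 0.744540, f' = 10.125253 → x_2 = 1.503912 - (0.744540)/(10.125253) = 1.430379

1.430379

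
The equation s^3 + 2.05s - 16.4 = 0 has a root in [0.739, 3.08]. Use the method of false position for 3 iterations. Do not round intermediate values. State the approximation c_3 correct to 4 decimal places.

2.2325

f(0.739000) = -14.481467, f(3.080000) = 19.132112
step 1: c = 1.747554, f(c) = -7.480579 < 0 → new bracket [1.747554, 3.080000]
step 2: c = 2.122092, f(c) = -2.493345 < 0 → new bracket [2.122092, 3.080000]
step 3: c = 2.232536, f(c) = -0.695859 < 0 → new bracket [2.232536, 3.080000]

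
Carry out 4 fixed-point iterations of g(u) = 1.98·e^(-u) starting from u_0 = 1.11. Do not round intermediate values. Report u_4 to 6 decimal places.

0.977223

u_1 = g(1.110000) = 0.652527
u_2 = g(0.652527) = 1.031042
u_3 = g(1.031042) = 0.706137
u_4 = g(0.706137) = 0.977223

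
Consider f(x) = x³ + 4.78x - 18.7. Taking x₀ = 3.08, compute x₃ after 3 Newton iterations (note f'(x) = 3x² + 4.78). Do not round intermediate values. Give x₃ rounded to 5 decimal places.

2.06650

x_0 = 3.080000: f = 25.240512, f' = 33.239200 → x_1 = 3.080000 - (25.240512)/(33.239200) = 2.320640
x_1 = 2.320640: f = 4.890169, f' = 20.936113 → x_2 = 2.320640 - (4.890169)/(20.936113) = 2.087064
x_2 = 2.087064: f = 0.367083, f' = 17.847514 → x_3 = 2.087064 - (0.367083)/(17.847514) = 2.066497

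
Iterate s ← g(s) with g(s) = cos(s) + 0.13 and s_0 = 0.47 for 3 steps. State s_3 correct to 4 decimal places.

s_1 = g(0.470000) = 1.021568
s_2 = g(1.021568) = 0.652029
s_3 = g(0.652029) = 0.924854

0.9249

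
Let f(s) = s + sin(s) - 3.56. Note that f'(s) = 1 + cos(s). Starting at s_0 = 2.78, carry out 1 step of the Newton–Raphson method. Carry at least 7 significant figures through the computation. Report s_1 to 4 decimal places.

s_0 = 2.780000: f = -0.426236, f' = 0.064665 → s_1 = 2.780000 - (-0.426236)/(0.064665) = 9.371401

9.3714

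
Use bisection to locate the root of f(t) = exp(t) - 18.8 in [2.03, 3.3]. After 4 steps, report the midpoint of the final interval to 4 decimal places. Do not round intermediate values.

2.9428

f(2.030000) = -11.185914, f(3.300000) = 8.312639 (opposite signs)
step 1: m = 2.665000, f(m) = -4.432050 < 0 → root in [2.665000, 3.300000]
step 2: m = 2.982500, f(m) = 0.937098 > 0 → root in [2.665000, 2.982500]
step 3: m = 2.823750, f(m) = -1.960118 < 0 → root in [2.823750, 2.982500]
step 4: m = 2.903125, f(m) = -0.568972 < 0 → root in [2.903125, 2.982500]
Midpoint of [2.903125, 2.982500] = 2.942813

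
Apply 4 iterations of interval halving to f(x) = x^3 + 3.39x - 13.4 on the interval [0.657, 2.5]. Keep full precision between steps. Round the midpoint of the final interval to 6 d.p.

f(0.657000) = -10.889177, f(2.500000) = 10.700000 (opposite signs)
step 1: m = 1.578500, f(m) = -4.115796 < 0 → root in [1.578500, 2.500000]
step 2: m = 2.039250, f(m) = 1.993361 > 0 → root in [1.578500, 2.039250]
step 3: m = 1.808875, f(m) = -1.349223 < 0 → root in [1.808875, 2.039250]
step 4: m = 1.924063, f(m) = 0.245483 > 0 → root in [1.808875, 1.924063]
Midpoint of [1.808875, 1.924063] = 1.866469

1.866469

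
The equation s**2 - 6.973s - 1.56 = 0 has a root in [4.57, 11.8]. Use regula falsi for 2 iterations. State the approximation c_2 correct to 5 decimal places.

6.63783

False-position update: c = (a·f(b) − b·f(a))/(f(b) − f(a)); replace the endpoint whose sign matches f(c).
f(4.570000) = -12.541710, f(11.800000) = 55.398600
step 1: c = 5.904650, f(c) = -7.868231 < 0 → new bracket [5.904650, 11.800000]
step 2: c = 6.637830, f(c) = -3.784799 < 0 → new bracket [6.637830, 11.800000]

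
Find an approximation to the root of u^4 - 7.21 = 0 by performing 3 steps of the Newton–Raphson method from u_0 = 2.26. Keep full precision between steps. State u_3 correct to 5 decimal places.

1.63966

f'(u) = 4u^3
u_0 = 2.260000: f = 18.877578, f' = 46.172704 → u_1 = 2.260000 - (18.877578)/(46.172704) = 1.851153
u_1 = 1.851153: f = 4.532732, f' = 25.373878 → u_2 = 1.851153 - (4.532732)/(25.373878) = 1.672515
u_2 = 1.672515: f = 0.614926, f' = 18.714153 → u_3 = 1.672515 - (0.614926)/(18.714153) = 1.639656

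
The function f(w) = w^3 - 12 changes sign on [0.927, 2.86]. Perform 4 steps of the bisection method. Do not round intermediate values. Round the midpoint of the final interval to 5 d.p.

2.31634

f(0.927000) = -11.203402, f(2.860000) = 11.393656 (opposite signs)
step 1: m = 1.893500, f(m) = -5.211154 < 0 → root in [1.893500, 2.860000]
step 2: m = 2.376750, f(m) = 1.426119 > 0 → root in [1.893500, 2.376750]
step 3: m = 2.135125, f(m) = -2.266480 < 0 → root in [2.135125, 2.376750]
step 4: m = 2.255937, f(m) = -0.518961 < 0 → root in [2.255937, 2.376750]
Midpoint of [2.255937, 2.376750] = 2.316344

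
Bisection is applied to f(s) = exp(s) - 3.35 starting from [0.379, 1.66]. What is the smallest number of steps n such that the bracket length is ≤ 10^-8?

27

Initial width b − a = 1.66 − 0.379 = 1.281000.
After n steps the width is (b−a)/2^n; need (b−a)/2^n ≤ 10^-8.
So n ≥ log₂(1.281000/10^-8) = log₂(128100000.0000) ≈ 26.9327.
Hence n = 27.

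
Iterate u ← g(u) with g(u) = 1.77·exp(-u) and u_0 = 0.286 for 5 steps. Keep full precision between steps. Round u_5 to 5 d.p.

u_1 = g(0.286000) = 1.329735
u_2 = g(1.329735) = 0.468249
u_3 = g(0.468249) = 1.108193
u_4 = g(1.108193) = 0.584374
u_5 = g(0.584374) = 0.986694

0.98669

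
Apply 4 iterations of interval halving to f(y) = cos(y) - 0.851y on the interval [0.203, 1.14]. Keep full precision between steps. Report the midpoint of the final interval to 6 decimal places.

0.817906

f(0.203000) = 0.806713, f(1.140000) = -0.552545 (opposite signs)
step 1: m = 0.671500, f(m) = 0.211443 > 0 → root in [0.671500, 1.140000]
step 2: m = 0.905750, f(m) = -0.153698 < 0 → root in [0.671500, 0.905750]
step 3: m = 0.788625, f(m) = 0.033702 > 0 → root in [0.788625, 0.905750]
step 4: m = 0.847187, f(m) = -0.058863 < 0 → root in [0.788625, 0.847187]
Midpoint of [0.788625, 0.847187] = 0.817906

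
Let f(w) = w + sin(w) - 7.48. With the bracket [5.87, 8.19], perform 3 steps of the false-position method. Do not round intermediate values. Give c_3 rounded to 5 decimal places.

False-position update: c = (a·f(b) − b·f(a))/(f(b) − f(a)); replace the endpoint whose sign matches f(c).
f(5.870000) = -2.011529, f(8.190000) = 1.654075
step 1: c = 7.143118, f(c) = 0.420917 > 0 → new bracket [5.870000, 7.143118]
step 2: c = 6.922814, f(c) = 0.039712 > 0 → new bracket [5.870000, 6.922814]
step 3: c = 6.902432, f(c) = 0.002853 > 0 → new bracket [5.870000, 6.902432]

6.90243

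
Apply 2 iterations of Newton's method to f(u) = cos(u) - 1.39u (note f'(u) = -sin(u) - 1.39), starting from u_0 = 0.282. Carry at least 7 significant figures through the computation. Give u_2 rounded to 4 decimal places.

0.5957

Newton update: u ← u − f(u)/f'(u).
u_0 = 0.282000: f = 0.568521, f' = -1.668277 → u_1 = 0.282000 - (0.568521)/(-1.668277) = 0.622783
u_1 = 0.622783: f = -0.053410, f' = -1.973298 → u_2 = 0.622783 - (-0.053410)/(-1.973298) = 0.595717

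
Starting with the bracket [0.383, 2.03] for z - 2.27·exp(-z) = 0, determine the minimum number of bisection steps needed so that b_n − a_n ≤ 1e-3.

Initial width b − a = 2.03 − 0.383 = 1.647000.
After n steps the width is (b−a)/2^n; need (b−a)/2^n ≤ 1e-3.
So n ≥ log₂(1.647000/1e-3) = log₂(1647.0000) ≈ 10.6856.
Hence n = 11.

11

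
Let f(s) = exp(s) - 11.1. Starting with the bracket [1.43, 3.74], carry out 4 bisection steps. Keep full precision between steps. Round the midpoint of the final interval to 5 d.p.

f(1.430000) = -6.921301, f(3.740000) = 30.997990 (opposite signs)
step 1: m = 2.585000, f(m) = 2.163289 > 0 → root in [1.430000, 2.585000]
step 2: m = 2.007500, f(m) = -3.655318 < 0 → root in [2.007500, 2.585000]
step 3: m = 2.296250, f(m) = -1.163151 < 0 → root in [2.296250, 2.585000]
step 4: m = 2.440625, f(m) = 0.380214 > 0 → root in [2.296250, 2.440625]
Midpoint of [2.296250, 2.440625] = 2.368437

2.36844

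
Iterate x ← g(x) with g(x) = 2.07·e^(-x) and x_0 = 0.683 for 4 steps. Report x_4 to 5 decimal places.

x_1 = g(0.683000) = 1.045556
x_2 = g(1.045556) = 0.727598
x_3 = g(0.727598) = 0.999951
x_4 = g(0.999951) = 0.761548

0.76155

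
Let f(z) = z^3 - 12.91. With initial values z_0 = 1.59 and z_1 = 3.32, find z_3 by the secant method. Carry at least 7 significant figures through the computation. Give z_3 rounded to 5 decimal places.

2.24934

f(z_0) = -8.890321, f(z_1) = 23.684368
z_2 = 3.320000 - (23.684368)·(3.320000 - 1.590000)/(23.684368 - (-8.890321)) = 2.062154; f(z_2) = -4.140739
z_3 = 2.062154 - (-4.140739)·(2.062154 - 3.320000)/(-4.140739 - (23.684368)) = 2.249338; f(z_3) = -1.529434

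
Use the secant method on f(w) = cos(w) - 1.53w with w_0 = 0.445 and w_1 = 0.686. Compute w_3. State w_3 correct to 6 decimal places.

f(w_0) = 0.221761, f(w_1) = -0.275794
w_2 = 0.686000 - (-0.275794)·(0.686000 - 0.445000)/(-0.275794 - (0.221761)) = 0.552414; f(w_2) = 0.006067
w_3 = 0.552414 - (0.006067)·(0.552414 - 0.686000)/(0.006067 - (-0.275794)) = 0.555289; f(w_3) = 0.000155

0.555289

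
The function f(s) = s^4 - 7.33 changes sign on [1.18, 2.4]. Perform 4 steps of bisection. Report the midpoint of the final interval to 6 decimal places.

1.675625

f(1.180000) = -5.391222, f(2.400000) = 25.847600 (opposite signs)
step 1: m = 1.790000, f(m) = 2.936257 > 0 → root in [1.180000, 1.790000]
step 2: m = 1.485000, f(m) = -2.466983 < 0 → root in [1.485000, 1.790000]
step 3: m = 1.637500, f(m) = -0.140061 < 0 → root in [1.637500, 1.790000]
step 4: m = 1.713750, f(m) = 1.295611 > 0 → root in [1.637500, 1.713750]
Midpoint of [1.637500, 1.713750] = 1.675625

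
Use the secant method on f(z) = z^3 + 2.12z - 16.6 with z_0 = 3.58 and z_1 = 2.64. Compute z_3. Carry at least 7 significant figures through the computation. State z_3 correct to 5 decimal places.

Secant update: z_(k+1) = z_k − f(z_k)·(z_k − z_(k-1))/(f(z_k) − f(z_(k-1))).
f(z_0) = 36.872312, f(z_1) = 7.396544
z_2 = 2.640000 - (7.396544)·(2.640000 - 3.580000)/(7.396544 - (36.872312)) = 2.404120; f(z_2) = 2.392046
z_3 = 2.404120 - (2.392046)·(2.404120 - 2.640000)/(2.392046 - (7.396544)) = 2.291374; f(z_3) = 0.288330

2.29137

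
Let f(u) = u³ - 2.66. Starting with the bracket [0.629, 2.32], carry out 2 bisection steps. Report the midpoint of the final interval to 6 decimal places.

f(0.629000) = -2.411142, f(2.320000) = 9.827168 (opposite signs)
step 1: m = 1.474500, f(m) = 0.545785 > 0 → root in [0.629000, 1.474500]
step 2: m = 1.051750, f(m) = -1.496577 < 0 → root in [1.051750, 1.474500]
Midpoint of [1.051750, 1.474500] = 1.263125

1.263125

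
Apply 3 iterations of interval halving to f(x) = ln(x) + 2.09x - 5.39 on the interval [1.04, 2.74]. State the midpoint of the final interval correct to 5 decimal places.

2.20875

f(1.040000) = -3.177179, f(2.740000) = 1.344558 (opposite signs)
step 1: m = 1.890000, f(m) = -0.803323 < 0 → root in [1.890000, 2.740000]
step 2: m = 2.315000, f(m) = 0.287760 > 0 → root in [1.890000, 2.315000]
step 3: m = 2.102500, f(m) = -0.252648 < 0 → root in [2.102500, 2.315000]
Midpoint of [2.102500, 2.315000] = 2.208750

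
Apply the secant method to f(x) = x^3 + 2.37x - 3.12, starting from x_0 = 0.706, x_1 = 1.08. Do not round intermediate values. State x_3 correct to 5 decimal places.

f(x_0) = -1.094884, f(x_1) = 0.699312
x_2 = 1.080000 - (0.699312)·(1.080000 - 0.706000)/(0.699312 - (-1.094884)) = 0.934228; f(x_2) = -0.090500
x_3 = 0.934228 - (-0.090500)·(0.934228 - 1.080000)/(-0.090500 - (0.699312)) = 0.950932; f(x_3) = -0.006392

0.95093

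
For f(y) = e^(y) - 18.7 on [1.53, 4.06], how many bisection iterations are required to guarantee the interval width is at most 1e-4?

Initial width b − a = 4.06 − 1.53 = 2.530000.
After n steps the width is (b−a)/2^n; need (b−a)/2^n ≤ 1e-4.
So n ≥ log₂(2.530000/1e-4) = log₂(25300.0000) ≈ 14.6268.
Hence n = 15.

15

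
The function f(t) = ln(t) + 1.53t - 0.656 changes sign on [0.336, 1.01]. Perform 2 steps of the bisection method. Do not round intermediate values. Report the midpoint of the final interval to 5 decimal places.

f(0.336000) = -1.232564, f(1.010000) = 0.899250 (opposite signs)
step 1: m = 0.673000, f(m) = -0.022320 < 0 → root in [0.673000, 1.010000]
step 2: m = 0.841500, f(m) = 0.458926 > 0 → root in [0.673000, 0.841500]
Midpoint of [0.673000, 0.841500] = 0.757250

0.75725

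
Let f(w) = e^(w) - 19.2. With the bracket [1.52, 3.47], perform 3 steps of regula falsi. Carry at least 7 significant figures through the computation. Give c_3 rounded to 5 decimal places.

f(1.520000) = -14.627775, f(3.470000) = 12.936742
step 1: c = 2.554814, f(c) = -6.331088 < 0 → new bracket [2.554814, 3.470000]
step 2: c = 2.855529, f(c) = -1.816366 < 0 → new bracket [2.855529, 3.470000]
step 3: c = 2.931181, f(c) = -0.450233 < 0 → new bracket [2.931181, 3.470000]

2.93118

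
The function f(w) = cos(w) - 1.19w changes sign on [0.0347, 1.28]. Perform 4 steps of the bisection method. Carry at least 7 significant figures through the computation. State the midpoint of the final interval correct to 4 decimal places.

f(0.034700) = 0.958105, f(1.280000) = -1.236485 (opposite signs)
step 1: m = 0.657350, f(m) = 0.009368 > 0 → root in [0.657350, 1.280000]
step 2: m = 0.968675, f(m) = -0.586331 < 0 → root in [0.657350, 0.968675]
step 3: m = 0.813012, f(m) = -0.280171 < 0 → root in [0.657350, 0.813012]
step 4: m = 0.735181, f(m) = -0.133156 < 0 → root in [0.657350, 0.735181]
Midpoint of [0.657350, 0.735181] = 0.696266

0.6963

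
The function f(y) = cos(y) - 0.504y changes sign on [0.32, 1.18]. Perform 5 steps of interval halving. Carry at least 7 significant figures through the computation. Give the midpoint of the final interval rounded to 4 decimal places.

f(0.320000) = 0.787955, f(1.180000) = -0.213795 (opposite signs)
step 1: m = 0.750000, f(m) = 0.353689 > 0 → root in [0.750000, 1.180000]
step 2: m = 0.965000, f(m) = 0.083057 > 0 → root in [0.965000, 1.180000]
step 3: m = 1.072500, f(m) = -0.062610 < 0 → root in [0.965000, 1.072500]
step 4: m = 1.018750, f(m) = 0.010981 > 0 → root in [1.018750, 1.072500]
step 5: m = 1.045625, f(m) = -0.025634 < 0 → root in [1.018750, 1.045625]
Midpoint of [1.018750, 1.045625] = 1.032188

1.0322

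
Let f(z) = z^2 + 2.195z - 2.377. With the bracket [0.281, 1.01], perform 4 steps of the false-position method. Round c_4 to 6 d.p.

f(0.281000) = -1.681244, f(1.010000) = 0.860050
step 1: c = 0.763285, f(c) = -0.118987 < 0 → new bracket [0.763285, 1.010000]
step 2: c = 0.793269, f(c) = -0.006499 < 0 → new bracket [0.793269, 1.010000]
step 3: c = 0.794894, f(c) = -0.000350 < 0 → new bracket [0.794894, 1.010000]
step 4: c = 0.794982, f(c) = -0.000019 < 0 → new bracket [0.794982, 1.010000]

0.794982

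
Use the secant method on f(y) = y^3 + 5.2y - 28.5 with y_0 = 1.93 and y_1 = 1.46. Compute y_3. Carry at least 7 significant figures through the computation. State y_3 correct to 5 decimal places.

2.40368

f(y_0) = -11.274943, f(y_1) = -17.795864
y_2 = 1.460000 - (-17.795864)·(1.460000 - 1.930000)/(-17.795864 - (-11.274943)) = 2.742650; f(y_2) = 6.392333
y_3 = 2.742650 - (6.392333)·(2.742650 - 1.460000)/(6.392333 - (-17.795864)) = 2.403677; f(y_3) = -2.113234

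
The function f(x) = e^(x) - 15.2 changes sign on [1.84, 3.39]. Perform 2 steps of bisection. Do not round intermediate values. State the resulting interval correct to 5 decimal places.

f(1.840000) = -8.903462, f(3.390000) = 14.465952 (opposite signs)
step 1: m = 2.615000, f(m) = -1.532784 < 0 → root in [2.615000, 3.390000]
step 2: m = 3.002500, f(m) = 4.935814 > 0 → root in [2.615000, 3.002500]

[2.61500, 3.00250]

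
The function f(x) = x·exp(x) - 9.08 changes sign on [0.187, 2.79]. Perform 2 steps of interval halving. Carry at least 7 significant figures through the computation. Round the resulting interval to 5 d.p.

[1.48850, 2.13925]

f(0.187000) = -8.854548, f(2.790000) = 36.344045 (opposite signs)
step 1: m = 1.488500, f(m) = -2.485283 < 0 → root in [1.488500, 2.790000]
step 2: m = 2.139250, f(m) = 9.088790 > 0 → root in [1.488500, 2.139250]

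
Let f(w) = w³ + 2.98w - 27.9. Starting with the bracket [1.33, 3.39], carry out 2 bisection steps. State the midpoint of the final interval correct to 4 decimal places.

f(1.330000) = -21.583963, f(3.390000) = 21.160419 (opposite signs)
step 1: m = 2.360000, f(m) = -7.722944 < 0 → root in [2.360000, 3.390000]
step 2: m = 2.875000, f(m) = 4.431172 > 0 → root in [2.360000, 2.875000]
Midpoint of [2.360000, 2.875000] = 2.617500

2.6175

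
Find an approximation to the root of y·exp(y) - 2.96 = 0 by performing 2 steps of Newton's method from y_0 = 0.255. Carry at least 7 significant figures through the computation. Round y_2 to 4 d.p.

1.3837

f'(y) = (y + 1)·exp(y)
y_0 = 0.255000: f = -2.630932, f' = 1.619529 → y_1 = 0.255000 - (-2.630932)/(1.619529) = 1.879504
y_1 = 1.879504: f = 9.351235, f' = 18.861492 → y_2 = 1.879504 - (9.351235)/(18.861492) = 1.383720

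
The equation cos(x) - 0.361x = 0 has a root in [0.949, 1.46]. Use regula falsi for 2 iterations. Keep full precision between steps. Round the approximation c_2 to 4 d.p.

1.1444

f(0.949000) = 0.239907, f(1.460000) = -0.416490
step 1: c = 1.135766, f(c) = 0.011427 > 0 → new bracket [1.135766, 1.460000]
step 2: c = 1.144424, f(c) = 0.000434 > 0 → new bracket [1.144424, 1.460000]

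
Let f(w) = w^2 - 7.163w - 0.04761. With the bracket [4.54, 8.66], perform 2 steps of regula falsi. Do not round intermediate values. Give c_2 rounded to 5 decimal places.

False-position update: c = (a·f(b) − b·f(a))/(f(b) − f(a)); replace the endpoint whose sign matches f(c).
f(4.540000) = -11.956030, f(8.660000) = 12.916410
step 1: c = 6.520459, f(c) = -4.237273 < 0 → new bracket [6.520459, 8.660000]
step 2: c = 7.048965, f(c) = -0.851441 < 0 → new bracket [7.048965, 8.660000]

7.04896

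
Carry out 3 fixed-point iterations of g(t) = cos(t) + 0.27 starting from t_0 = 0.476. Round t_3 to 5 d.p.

t_1 = g(0.476000) = 1.158835
t_2 = g(1.158835) = 0.670407
t_3 = g(0.670407) = 1.053569

1.05357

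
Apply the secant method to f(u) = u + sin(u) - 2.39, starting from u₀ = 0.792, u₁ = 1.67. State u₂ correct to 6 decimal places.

f(u_0) = -0.886240, f(u_1) = 0.275083
u_2 = 1.670000 - (0.275083)·(1.670000 - 0.792000)/(0.275083 - (-0.886240)) = 1.462028; f(u_2) = 0.066118

1.462028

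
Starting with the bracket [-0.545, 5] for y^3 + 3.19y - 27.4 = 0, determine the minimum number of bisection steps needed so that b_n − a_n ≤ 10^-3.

Initial width b − a = 5 − -0.545 = 5.545000.
After n steps the width is (b−a)/2^n; need (b−a)/2^n ≤ 10^-3.
So n ≥ log₂(5.545000/10^-3) = log₂(5545.0000) ≈ 12.4370.
Hence n = 13.

13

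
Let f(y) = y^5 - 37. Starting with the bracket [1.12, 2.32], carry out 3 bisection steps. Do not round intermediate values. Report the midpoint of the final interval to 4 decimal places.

f(1.120000) = -35.237658, f(2.320000) = 30.210933 (opposite signs)
step 1: m = 1.720000, f(m) = -21.946335 < 0 → root in [1.720000, 2.320000]
step 2: m = 2.020000, f(m) = -3.367678 < 0 → root in [2.020000, 2.320000]
step 3: m = 2.170000, f(m) = 11.117014 > 0 → root in [2.020000, 2.170000]
Midpoint of [2.020000, 2.170000] = 2.095000

2.0950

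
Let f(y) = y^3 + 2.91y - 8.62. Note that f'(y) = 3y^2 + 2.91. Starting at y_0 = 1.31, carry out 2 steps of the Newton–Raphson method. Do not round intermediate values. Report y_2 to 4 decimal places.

1.5882

y_0 = 1.310000: f = -2.559809, f' = 8.058300 → y_1 = 1.310000 - (-2.559809)/(8.058300) = 1.627661
y_1 = 1.627661: f = 0.428626, f' = 10.857843 → y_2 = 1.627661 - (0.428626)/(10.857843) = 1.588185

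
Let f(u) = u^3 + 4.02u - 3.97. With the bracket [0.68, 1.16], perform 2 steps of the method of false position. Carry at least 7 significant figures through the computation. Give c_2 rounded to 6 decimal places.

f(0.680000) = -0.921968, f(1.160000) = 2.254096
step 1: c = 0.819337, f(c) = -0.126231 < 0 → new bracket [0.819337, 1.160000]
step 2: c = 0.837403, f(c) = -0.016416 < 0 → new bracket [0.837403, 1.160000]

0.837403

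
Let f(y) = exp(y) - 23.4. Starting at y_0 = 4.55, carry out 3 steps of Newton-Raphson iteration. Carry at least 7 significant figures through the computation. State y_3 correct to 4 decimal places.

3.1663

Newton update: y ← y − f(y)/f'(y).
f'(y) = exp(y)
y_0 = 4.550000: f = 71.232408, f' = 94.632408 → y_1 = 4.550000 - (71.232408)/(94.632408) = 3.797273
y_1 = 3.797273: f = 21.179432, f' = 44.579432 → y_2 = 3.797273 - (21.179432)/(44.579432) = 3.322178
y_2 = 3.322178: f = 4.320670, f' = 27.720670 → y_3 = 3.322178 - (4.320670)/(27.720670) = 3.166314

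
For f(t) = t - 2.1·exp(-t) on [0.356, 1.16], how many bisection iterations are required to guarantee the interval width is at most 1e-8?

27

Initial width b − a = 1.16 − 0.356 = 0.804000.
After n steps the width is (b−a)/2^n; need (b−a)/2^n ≤ 1e-8.
So n ≥ log₂(0.804000/1e-8) = log₂(80400000.0000) ≈ 26.2607.
Hence n = 27.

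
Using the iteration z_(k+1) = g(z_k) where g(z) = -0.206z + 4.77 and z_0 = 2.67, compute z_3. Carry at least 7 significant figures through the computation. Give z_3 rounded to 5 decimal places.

3.96646

z_1 = g(2.670000) = 4.219980
z_2 = g(4.219980) = 3.900684
z_3 = g(3.900684) = 3.966459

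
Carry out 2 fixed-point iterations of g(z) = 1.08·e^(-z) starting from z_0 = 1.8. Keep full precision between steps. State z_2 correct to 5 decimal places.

z_1 = g(1.800000) = 0.178523
z_2 = g(0.178523) = 0.903425

0.90343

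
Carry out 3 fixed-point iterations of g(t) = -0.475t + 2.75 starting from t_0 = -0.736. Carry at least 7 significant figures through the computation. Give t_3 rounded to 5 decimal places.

2.14310

t_1 = g(-0.736000) = 3.099600
t_2 = g(3.099600) = 1.277690
t_3 = g(1.277690) = 2.143097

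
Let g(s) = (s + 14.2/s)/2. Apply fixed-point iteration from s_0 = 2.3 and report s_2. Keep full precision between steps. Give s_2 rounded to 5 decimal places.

s_1 = g(2.300000) = 4.236957
s_2 = g(4.236957) = 3.794209

3.79421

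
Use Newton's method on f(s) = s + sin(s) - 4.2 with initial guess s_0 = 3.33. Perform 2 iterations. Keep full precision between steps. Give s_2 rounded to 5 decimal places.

33.06889

f'(s) = 1 + cos(s)
s_0 = 3.330000: f = -1.057295, f' = 0.017696 → s_1 = 3.330000 - (-1.057295)/(0.017696) = 63.076909
s_1 = 63.076909: f = 59.119519, f' = 1.970124 → s_2 = 63.076909 - (59.119519)/(1.970124) = 33.068886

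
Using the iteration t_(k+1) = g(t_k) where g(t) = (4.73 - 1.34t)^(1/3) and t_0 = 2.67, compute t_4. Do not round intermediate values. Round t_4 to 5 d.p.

t_1 = g(2.670000) = 1.048357
t_2 = g(1.048357) = 1.492586
t_3 = g(1.492586) = 1.397604
t_4 = g(1.397604) = 1.418995

1.41899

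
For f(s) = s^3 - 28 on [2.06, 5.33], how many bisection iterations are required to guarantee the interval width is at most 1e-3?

12

Initial width b − a = 5.33 − 2.06 = 3.270000.
After n steps the width is (b−a)/2^n; need (b−a)/2^n ≤ 1e-3.
So n ≥ log₂(3.270000/1e-3) = log₂(3270.0000) ≈ 11.6751.
Hence n = 12.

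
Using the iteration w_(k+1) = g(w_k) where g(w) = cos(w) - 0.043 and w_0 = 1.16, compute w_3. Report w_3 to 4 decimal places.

w_1 = g(1.160000) = 0.356340
w_2 = g(0.356340) = 0.894180
w_3 = g(0.894180) = 0.583158

0.5832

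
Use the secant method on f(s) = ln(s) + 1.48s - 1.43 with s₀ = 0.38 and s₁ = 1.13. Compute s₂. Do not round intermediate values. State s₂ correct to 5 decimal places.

1.00569

Secant update: s_(k+1) = s_k − f(s_k)·(s_k − s_(k-1))/(f(s_k) − f(s_(k-1))).
f(s_0) = -1.835184, f(s_1) = 0.364618
s_2 = 1.130000 - (0.364618)·(1.130000 - 0.380000)/(0.364618 - (-1.835184)) = 1.005687; f(s_2) = 0.064088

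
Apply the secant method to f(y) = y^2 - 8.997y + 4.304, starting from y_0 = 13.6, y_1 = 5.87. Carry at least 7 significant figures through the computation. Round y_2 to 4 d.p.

7.2117

f(y_0) = 66.904800, f(y_1) = -14.051490
y_2 = 5.870000 - (-14.051490)·(5.870000 - 13.600000)/(-14.051490 - (66.904800)) = 7.211687; f(y_2) = -8.571117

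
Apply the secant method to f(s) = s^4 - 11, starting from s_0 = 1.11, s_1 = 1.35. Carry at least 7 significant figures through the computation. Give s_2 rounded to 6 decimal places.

f(s_0) = -9.481930, f(s_1) = -7.678494
s_2 = 1.350000 - (-7.678494)·(1.350000 - 1.110000)/(-7.678494 - (-9.481930)) = 2.371849; f(s_2) = 20.648119

2.371849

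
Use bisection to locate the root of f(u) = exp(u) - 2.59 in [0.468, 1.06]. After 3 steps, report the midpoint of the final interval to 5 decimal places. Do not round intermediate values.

f(0.468000) = -0.993203, f(1.060000) = 0.296371 (opposite signs)
step 1: m = 0.764000, f(m) = -0.443154 < 0 → root in [0.764000, 1.060000]
step 2: m = 0.912000, f(m) = -0.100704 < 0 → root in [0.912000, 1.060000]
step 3: m = 0.986000, f(m) = 0.090491 > 0 → root in [0.912000, 0.986000]
Midpoint of [0.912000, 0.986000] = 0.949000

0.94900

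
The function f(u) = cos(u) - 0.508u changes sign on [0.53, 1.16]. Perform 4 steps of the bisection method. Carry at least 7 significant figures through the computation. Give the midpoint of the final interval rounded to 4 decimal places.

1.0222

f(0.530000) = 0.593567, f(1.160000) = -0.189940 (opposite signs)
step 1: m = 0.845000, f(m) = 0.234471 > 0 → root in [0.845000, 1.160000]
step 2: m = 1.002500, f(m) = 0.028927 > 0 → root in [1.002500, 1.160000]
step 3: m = 1.081250, f(m) = -0.079049 < 0 → root in [1.002500, 1.081250]
step 4: m = 1.041875, f(m) = -0.024670 < 0 → root in [1.002500, 1.041875]
Midpoint of [1.002500, 1.041875] = 1.022187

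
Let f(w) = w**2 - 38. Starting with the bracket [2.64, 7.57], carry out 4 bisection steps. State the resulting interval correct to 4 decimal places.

f(2.640000) = -31.030400, f(7.570000) = 19.304900 (opposite signs)
step 1: m = 5.105000, f(m) = -11.938975 < 0 → root in [5.105000, 7.570000]
step 2: m = 6.337500, f(m) = 2.163906 > 0 → root in [5.105000, 6.337500]
step 3: m = 5.721250, f(m) = -5.267298 < 0 → root in [5.721250, 6.337500]
step 4: m = 6.029375, f(m) = -1.646637 < 0 → root in [6.029375, 6.337500]

[6.0294, 6.3375]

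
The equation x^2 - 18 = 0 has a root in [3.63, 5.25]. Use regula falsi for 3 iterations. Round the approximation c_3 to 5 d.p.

4.24185

f(3.630000) = -4.823100, f(5.250000) = 9.562500
step 1: c = 4.173142, f(c) = -0.584887 < 0 → new bracket [4.173142, 5.250000]
step 2: c = 4.235211, f(c) = -0.062987 < 0 → new bracket [4.235211, 5.250000]
step 3: c = 4.241852, f(c) = -0.006695 < 0 → new bracket [4.241852, 5.250000]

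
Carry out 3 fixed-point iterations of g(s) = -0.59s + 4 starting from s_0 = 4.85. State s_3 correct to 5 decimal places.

2.03631

s_1 = g(4.850000) = 1.138500
s_2 = g(1.138500) = 3.328285
s_3 = g(3.328285) = 2.036312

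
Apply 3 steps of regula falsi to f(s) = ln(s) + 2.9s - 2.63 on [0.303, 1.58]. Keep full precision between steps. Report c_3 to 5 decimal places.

f(0.303000) = -2.945322, f(1.580000) = 2.409425
step 1: c = 1.005400, f(c) = 0.291047 > 0 → new bracket [0.303000, 1.005400]
step 2: c = 0.942233, f(c) = 0.042975 > 0 → new bracket [0.303000, 0.942233]
step 3: c = 0.933041, f(c) = 0.006511 > 0 → new bracket [0.303000, 0.933041]

0.93304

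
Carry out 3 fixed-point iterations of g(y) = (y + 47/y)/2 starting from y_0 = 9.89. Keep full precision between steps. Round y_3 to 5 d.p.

6.85567

y_1 = g(9.890000) = 7.321138
y_2 = g(7.321138) = 6.870452
y_3 = g(6.870452) = 6.855671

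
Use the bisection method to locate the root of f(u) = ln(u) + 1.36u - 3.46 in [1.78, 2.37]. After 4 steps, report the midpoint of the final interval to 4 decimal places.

2.0197

f(1.780000) = -0.462587, f(2.370000) = 0.626090 (opposite signs)
step 1: m = 2.075000, f(m) = 0.091961 > 0 → root in [1.780000, 2.075000]
step 2: m = 1.927500, f(m) = -0.182376 < 0 → root in [1.927500, 2.075000]
step 3: m = 2.001250, f(m) = -0.044528 < 0 → root in [2.001250, 2.075000]
step 4: m = 2.038125, f(m) = 0.023880 > 0 → root in [2.001250, 2.038125]
Midpoint of [2.001250, 2.038125] = 2.019687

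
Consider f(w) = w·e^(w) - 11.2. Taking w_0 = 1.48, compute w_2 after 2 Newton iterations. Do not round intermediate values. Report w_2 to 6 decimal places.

1.823722

f'(w) = (w + 1)·e^(w)
w_0 = 1.480000: f = -4.698440, f' = 10.894505 → w_1 = 1.480000 - (-4.698440)/(10.894505) = 1.911267
w_1 = 1.911267: f = 1.723319, f' = 19.684969 → w_2 = 1.911267 - (1.723319)/(19.684969) = 1.823722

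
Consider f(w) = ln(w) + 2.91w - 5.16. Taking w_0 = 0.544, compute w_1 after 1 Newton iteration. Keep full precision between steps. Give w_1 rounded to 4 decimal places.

1.4255

f'(w) = 1/w + 2.91
w_0 = 0.544000: f = -4.185766, f' = 4.748235 → w_1 = 0.544000 - (-4.185766)/(4.748235) = 1.425541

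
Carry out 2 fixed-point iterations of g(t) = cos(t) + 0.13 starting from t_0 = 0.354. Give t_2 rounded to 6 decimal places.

t_1 = g(0.354000) = 1.067994
t_2 = g(1.067994) = 0.611883

0.611883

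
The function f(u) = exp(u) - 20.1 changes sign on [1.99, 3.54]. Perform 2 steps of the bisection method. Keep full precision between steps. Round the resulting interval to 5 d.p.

[2.76500, 3.15250]

f(1.990000) = -12.784466, f(3.540000) = 14.366919 (opposite signs)
step 1: m = 2.765000, f(m) = -4.220960 < 0 → root in [2.765000, 3.540000]
step 2: m = 3.152500, f(m) = 3.294478 > 0 → root in [2.765000, 3.152500]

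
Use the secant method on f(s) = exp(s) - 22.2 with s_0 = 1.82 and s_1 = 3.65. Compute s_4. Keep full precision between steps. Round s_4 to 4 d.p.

f(s_0) = -16.028142, f(s_1) = 16.274666
s_2 = 3.650000 - (16.274666)·(3.650000 - 1.820000)/(16.274666 - (-16.028142)) = 2.728017; f(s_2) = -6.897488
s_3 = 2.728017 - (-6.897488)·(2.728017 - 3.650000)/(-6.897488 - (16.274666)) = 3.002457; f(s_3) = -2.065052
s_4 = 3.002457 - (-2.065052)·(3.002457 - 2.728017)/(-2.065052 - (-6.897488)) = 3.119734; f(s_4) = 0.440353

3.1197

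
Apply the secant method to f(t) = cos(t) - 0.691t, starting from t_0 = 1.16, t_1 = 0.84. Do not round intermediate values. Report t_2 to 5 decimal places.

0.89692

Secant update: t_(k+1) = t_k − f(t_k)·(t_k − t_(k-1))/(f(t_k) − f(t_(k-1))).
f(t_0) = -0.402220, f(t_1) = 0.087023
t_2 = 0.840000 - (0.087023)·(0.840000 - 1.160000)/(0.087023 - (-0.402220)) = 0.896919; f(t_2) = 0.004249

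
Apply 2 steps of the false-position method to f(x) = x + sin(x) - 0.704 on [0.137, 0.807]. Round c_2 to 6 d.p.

0.355899

False-position update: c = (a·f(b) − b·f(a))/(f(b) − f(a)); replace the endpoint whose sign matches f(c).
f(0.137000) = -0.430428, f(0.807000) = 0.825215
step 1: c = 0.366673, f(c) = 0.021184 > 0 → new bracket [0.137000, 0.366673]
step 2: c = 0.355899, f(c) = 0.000333 > 0 → new bracket [0.137000, 0.355899]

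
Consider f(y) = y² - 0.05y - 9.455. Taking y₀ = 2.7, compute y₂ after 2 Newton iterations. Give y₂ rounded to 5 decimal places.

3.10014

Newton update: y ← y − f(y)/f'(y).
f'(y) = 2y - 0.05
y_0 = 2.700000: f = -2.300000, f' = 5.350000 → y_1 = 2.700000 - (-2.300000)/(5.350000) = 3.129907
y_1 = 3.129907: f = 0.184820, f' = 6.209813 → y_2 = 3.129907 - (0.184820)/(6.209813) = 3.100144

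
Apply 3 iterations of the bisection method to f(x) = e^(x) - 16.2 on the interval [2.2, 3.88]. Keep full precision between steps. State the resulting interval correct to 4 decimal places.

f(2.200000) = -7.174987, f(3.880000) = 32.224215 (opposite signs)
step 1: m = 3.040000, f(m) = 4.705243 > 0 → root in [2.200000, 3.040000]
step 2: m = 2.620000, f(m) = -2.464276 < 0 → root in [2.620000, 3.040000]
step 3: m = 2.830000, f(m) = 0.745461 > 0 → root in [2.620000, 2.830000]

[2.6200, 2.8300]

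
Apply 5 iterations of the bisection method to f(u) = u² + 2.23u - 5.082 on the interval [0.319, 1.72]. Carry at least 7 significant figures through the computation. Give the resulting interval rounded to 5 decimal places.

[1.36975, 1.41353]

f(0.319000) = -4.268869, f(1.720000) = 1.712000 (opposite signs)
step 1: m = 1.019500, f(m) = -1.769135 < 0 → root in [1.019500, 1.720000]
step 2: m = 1.369750, f(m) = -0.151242 < 0 → root in [1.369750, 1.720000]
step 3: m = 1.544875, f(m) = 0.749710 > 0 → root in [1.369750, 1.544875]
step 4: m = 1.457313, f(m) = 0.291567 > 0 → root in [1.369750, 1.457313]
step 5: m = 1.413531, f(m) = 0.068245 > 0 → root in [1.369750, 1.413531]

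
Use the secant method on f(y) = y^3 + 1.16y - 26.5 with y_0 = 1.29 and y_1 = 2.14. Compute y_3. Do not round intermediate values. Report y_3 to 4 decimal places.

2.6903

f(y_0) = -22.856911, f(y_1) = -14.217256
y_2 = 2.140000 - (-14.217256)·(2.140000 - 1.290000)/(-14.217256 - (-22.856911)) = 3.538744; f(y_2) = 21.919614
y_3 = 3.538744 - (21.919614)·(3.538744 - 2.140000)/(21.919614 - (-14.217256)) = 2.690305; f(y_3) = -3.907512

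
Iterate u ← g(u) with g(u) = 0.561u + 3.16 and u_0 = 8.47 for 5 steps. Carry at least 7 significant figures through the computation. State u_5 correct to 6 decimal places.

u_1 = g(8.470000) = 7.911670
u_2 = g(7.911670) = 7.598447
u_3 = g(7.598447) = 7.422729
u_4 = g(7.422729) = 7.324151
u_5 = g(7.324151) = 7.268849

7.268849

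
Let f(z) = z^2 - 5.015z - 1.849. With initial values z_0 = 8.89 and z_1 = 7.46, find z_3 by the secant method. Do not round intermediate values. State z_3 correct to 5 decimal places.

5.52233

Secant update: z_(k+1) = z_k − f(z_k)·(z_k − z_(k-1))/(f(z_k) − f(z_(k-1))).
f(z_0) = 32.599750, f(z_1) = 16.390700
z_2 = 7.460000 - (16.390700)·(7.460000 - 8.890000)/(16.390700 - (32.599750)) = 6.013974; f(z_2) = 4.158807
z_3 = 6.013974 - (4.158807)·(6.013974 - 7.460000)/(4.158807 - (16.390700)) = 5.522330; f(z_3) = 0.952644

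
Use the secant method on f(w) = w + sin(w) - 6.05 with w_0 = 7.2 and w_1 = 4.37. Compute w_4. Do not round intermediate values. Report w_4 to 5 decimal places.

f(w_0) = 1.943668, f(w_1) = -2.621955
w_2 = 4.370000 - (-2.621955)·(4.370000 - 7.200000)/(-2.621955 - (1.943668)) = 5.995218; f(w_2) = -0.338786
w_3 = 5.995218 - (-0.338786)·(5.995218 - 4.370000)/(-0.338786 - (-2.621955)) = 6.236374; f(w_3) = 0.139580
w_4 = 6.236374 - (0.139580)·(6.236374 - 5.995218)/(0.139580 - (-0.338786)) = 6.166008; f(w_4) = -0.000901

6.16601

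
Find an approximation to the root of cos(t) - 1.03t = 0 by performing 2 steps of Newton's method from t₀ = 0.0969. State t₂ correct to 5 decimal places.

Newton update: t ← t − f(t)/f'(t).
f'(t) = -sin(t) - 1.03
t_0 = 0.096900: f = 0.895502, f' = -1.126748 → t_1 = 0.096900 - (0.895502)/(-1.126748) = 0.891666
t_1 = 0.891666: f = -0.290300, f' = -1.808120 → t_2 = 0.891666 - (-0.290300)/(-1.808120) = 0.731113

0.73111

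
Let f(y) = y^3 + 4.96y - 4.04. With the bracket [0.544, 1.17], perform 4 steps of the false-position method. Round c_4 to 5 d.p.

0.73450

f(0.544000) = -1.180771, f(1.170000) = 3.364813
step 1: c = 0.706611, f(c) = -0.182398 < 0 → new bracket [0.706611, 1.170000]
step 2: c = 0.730439, f(c) = -0.027305 < 0 → new bracket [0.730439, 1.170000]
step 3: c = 0.733977, f(c) = -0.004064 < 0 → new bracket [0.733977, 1.170000]
step 4: c = 0.734503, f(c) = -0.000604 < 0 → new bracket [0.734503, 1.170000]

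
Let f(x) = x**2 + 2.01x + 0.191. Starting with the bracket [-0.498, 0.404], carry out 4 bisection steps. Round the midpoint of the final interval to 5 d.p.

f(-0.498000) = -0.561976, f(0.404000) = 1.166256 (opposite signs)
step 1: m = -0.047000, f(m) = 0.098739 > 0 → root in [-0.498000, -0.047000]
step 2: m = -0.272500, f(m) = -0.282469 < 0 → root in [-0.272500, -0.047000]
step 3: m = -0.159750, f(m) = -0.104577 < 0 → root in [-0.159750, -0.047000]
step 4: m = -0.103375, f(m) = -0.006097 < 0 → root in [-0.103375, -0.047000]
Midpoint of [-0.103375, -0.047000] = -0.075187

-0.07519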